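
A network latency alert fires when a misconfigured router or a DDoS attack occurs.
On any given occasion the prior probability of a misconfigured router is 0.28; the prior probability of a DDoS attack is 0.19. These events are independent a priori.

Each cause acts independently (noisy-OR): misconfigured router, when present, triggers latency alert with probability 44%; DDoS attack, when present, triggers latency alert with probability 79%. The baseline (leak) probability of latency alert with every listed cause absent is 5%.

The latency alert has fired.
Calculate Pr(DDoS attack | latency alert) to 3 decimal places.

Pr(DDoS attack | latency alert) ≈ 0.537

Under noisy-OR, P(latency alert | causes) = 1 − (1−0.05)·∏(1−qᵢ) over the active causes.
P(latency alert) = 0.05·0.72·0.81 + 0.8005·0.72·0.19 + 0.468·0.28·0.81 + 0.88828·0.28·0.19 = 0.029160 + 0.109508 + 0.106142 + 0.047256 = 0.292066
Of this, 0.156764 comes from 0.109508 + 0.047256 (the DDoS attack=true cases).
So P(DDoS attack | latency alert) = 0.156764/0.292066 ≈ 0.537.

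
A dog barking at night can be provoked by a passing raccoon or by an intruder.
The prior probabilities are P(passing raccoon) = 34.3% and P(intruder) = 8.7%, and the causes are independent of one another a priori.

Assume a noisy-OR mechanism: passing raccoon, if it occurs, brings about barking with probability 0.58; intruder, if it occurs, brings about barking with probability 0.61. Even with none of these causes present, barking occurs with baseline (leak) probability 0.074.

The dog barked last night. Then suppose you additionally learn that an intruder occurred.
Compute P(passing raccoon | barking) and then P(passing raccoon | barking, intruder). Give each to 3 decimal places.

P(passing raccoon | barking) ≈ 0.728; P(passing raccoon | barking, intruder) ≈ 0.409

Under noisy-OR, P(barking | causes) = 1 − (1−0.074)·∏(1−qᵢ) over the active causes.
Weight on passing raccoon=true, given the evidence: 0.191365 + 0.025315 = 0.216680
Normalizer over all consistent configurations: 0.074*0.657*0.913 + 0.63886*0.657*0.087 + 0.61108*0.343*0.913 + 0.848321*0.343*0.087 = 0.297585
P(passing raccoon | barking) = 0.216680/0.297585 ≈ 0.728

Now also conditioning on intruder=true:
Weight on passing raccoon=true, given the evidence: 0.848321×0.343 = 0.290974
The normalizing constant is 0.63886×0.657 + 0.848321×0.343 = 0.710705
Posterior = 0.290974 / 0.710705 ≈ 0.409
The drop from 0.728 to 0.409 is the explaining-away (discounting) effect.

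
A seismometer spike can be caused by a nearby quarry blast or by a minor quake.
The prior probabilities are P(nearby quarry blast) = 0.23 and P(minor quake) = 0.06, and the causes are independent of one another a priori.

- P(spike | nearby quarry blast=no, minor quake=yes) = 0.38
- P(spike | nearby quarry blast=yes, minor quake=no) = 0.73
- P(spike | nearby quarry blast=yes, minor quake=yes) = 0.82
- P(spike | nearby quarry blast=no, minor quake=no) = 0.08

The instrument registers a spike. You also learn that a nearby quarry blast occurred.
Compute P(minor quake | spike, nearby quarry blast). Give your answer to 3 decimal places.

P(minor quake | spike, nearby quarry blast) ≈ 0.067

Enumerate both values of minor quake and weight by the priors:
  P(spike | nearby quarry blast) = 0.73×0.94 + 0.82×0.06
        = 0.686200 + 0.049200 = 0.735400
The terms with minor quake present sum to 0.049200, so
  P(minor quake | spike, nearby quarry blast) = 0.049200 / 0.735400 ≈ 0.067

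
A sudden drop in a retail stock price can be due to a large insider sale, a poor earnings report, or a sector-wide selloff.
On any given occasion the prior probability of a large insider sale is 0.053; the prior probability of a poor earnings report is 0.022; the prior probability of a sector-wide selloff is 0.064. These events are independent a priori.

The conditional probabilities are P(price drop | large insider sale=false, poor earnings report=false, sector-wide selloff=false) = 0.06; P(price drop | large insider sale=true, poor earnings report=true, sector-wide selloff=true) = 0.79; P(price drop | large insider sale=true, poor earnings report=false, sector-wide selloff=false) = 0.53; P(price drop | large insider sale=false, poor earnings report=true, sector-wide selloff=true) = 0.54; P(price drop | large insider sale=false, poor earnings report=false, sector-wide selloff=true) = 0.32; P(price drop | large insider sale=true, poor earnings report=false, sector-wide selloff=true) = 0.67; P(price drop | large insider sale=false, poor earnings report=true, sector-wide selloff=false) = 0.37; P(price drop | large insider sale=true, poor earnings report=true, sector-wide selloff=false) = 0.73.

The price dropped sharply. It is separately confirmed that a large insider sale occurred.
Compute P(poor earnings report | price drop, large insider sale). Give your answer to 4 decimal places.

P(price drop | large insider sale) = 0.53·0.978·0.936 + 0.67·0.978·0.064 + 0.73·0.022·0.936 + 0.79·0.022·0.064 = 0.485166 + 0.041937 + 0.015032 + 0.001112 = 0.543247
Of this, 0.016144 comes from 0.015032 + 0.001112 (the poor earnings report=true cases).
So P(poor earnings report | price drop, large insider sale) = 0.016144/0.543247 ≈ 0.0297.

P(poor earnings report | price drop, large insider sale) ≈ 0.0297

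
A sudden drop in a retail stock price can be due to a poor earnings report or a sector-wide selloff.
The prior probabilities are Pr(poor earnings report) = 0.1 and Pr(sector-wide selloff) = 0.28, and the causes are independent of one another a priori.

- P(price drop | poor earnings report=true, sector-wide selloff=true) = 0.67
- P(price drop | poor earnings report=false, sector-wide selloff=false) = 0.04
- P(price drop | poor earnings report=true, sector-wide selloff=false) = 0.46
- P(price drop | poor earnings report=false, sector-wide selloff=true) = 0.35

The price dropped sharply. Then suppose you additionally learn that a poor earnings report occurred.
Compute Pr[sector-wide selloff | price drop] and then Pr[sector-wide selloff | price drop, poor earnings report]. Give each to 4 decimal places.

Pr[sector-wide selloff | price drop] ≈ 0.6443; Pr[sector-wide selloff | price drop, poor earnings report] ≈ 0.3616

Sum P(price drop|·) weighted by the priors over the 4 (poor earnings report, sector-wide selloff) configurations:
  P(price drop) = 0.04×0.9×0.72 + 0.35×0.9×0.28 + 0.46×0.1×0.72 + 0.67×0.1×0.28
        = 0.025920 + 0.088200 + 0.033120 + 0.018760 = 0.166000
Configurations with sector-wide selloff contribute 0.106960, so
  P(sector-wide selloff | price drop) = 0.106960 / 0.166000 ≈ 0.6443

With the extra evidence:
P(price drop | poor earnings report) = 0.46×0.72 + 0.67×0.28 = 0.331200 + 0.187600 = 0.518800
Of this, 0.187600 comes from 0.67×0.28 (the sector-wide selloff=true cases).
So P(sector-wide selloff | price drop, poor earnings report) = 0.187600/0.518800 ≈ 0.3616.
Conditioning on poor earnings report lowers the posterior on sector-wide selloff: the classic explaining-away effect in a common-effect structure.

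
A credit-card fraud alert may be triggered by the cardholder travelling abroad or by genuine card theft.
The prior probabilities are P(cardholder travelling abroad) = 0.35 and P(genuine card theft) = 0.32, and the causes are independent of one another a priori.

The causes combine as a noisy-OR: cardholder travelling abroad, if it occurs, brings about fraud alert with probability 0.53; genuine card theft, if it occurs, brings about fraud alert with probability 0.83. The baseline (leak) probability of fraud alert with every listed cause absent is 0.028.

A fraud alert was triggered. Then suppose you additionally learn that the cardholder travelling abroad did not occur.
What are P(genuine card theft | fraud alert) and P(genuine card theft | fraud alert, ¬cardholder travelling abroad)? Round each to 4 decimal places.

Under noisy-OR, P(fraud alert | causes) = 1 − (1−0.028)·∏(1−qᵢ) over the active causes.
Numerator (weight on configurations with genuine card theft): 0.173630 + 0.103302 = 0.276932
Denominator P(fraud alert): 0.028×0.65×0.68 + 0.83476×0.65×0.32 + 0.54316×0.35×0.68 + 0.922337×0.35×0.32 = 0.418580
P(genuine card theft | fraud alert) = 0.276932/0.418580 ≈ 0.6616

With the extra evidence:
Numerator (weight on configurations with genuine card theft): 0.83476×0.32 = 0.267123
Normalizer over all consistent configurations: 0.028×0.68 + 0.83476×0.32 = 0.286163
P(genuine card theft | fraud alert, ¬cardholder travelling abroad) = 0.267123/0.286163 ≈ 0.9335
Ruling out cardholder travelling abroad raises the posterior on genuine card theft — the flip side of explaining away.

P(genuine card theft | fraud alert) ≈ 0.6616; P(genuine card theft | fraud alert, ¬cardholder travelling abroad) ≈ 0.9335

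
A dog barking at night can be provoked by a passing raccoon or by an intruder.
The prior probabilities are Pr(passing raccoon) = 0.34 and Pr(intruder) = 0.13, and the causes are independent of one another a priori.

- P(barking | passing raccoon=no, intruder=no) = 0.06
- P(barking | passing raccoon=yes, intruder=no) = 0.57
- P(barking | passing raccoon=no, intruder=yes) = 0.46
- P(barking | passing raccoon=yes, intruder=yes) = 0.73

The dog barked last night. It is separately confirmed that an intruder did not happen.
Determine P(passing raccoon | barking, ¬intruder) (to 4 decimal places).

Weight on passing raccoon=true, given the evidence: 0.57×0.34 = 0.193800
The normalizing constant is 0.06×0.66 + 0.57×0.34 = 0.233400
Posterior = 0.193800 / 0.233400 ≈ 0.8303

P(passing raccoon | barking, ¬intruder) ≈ 0.8303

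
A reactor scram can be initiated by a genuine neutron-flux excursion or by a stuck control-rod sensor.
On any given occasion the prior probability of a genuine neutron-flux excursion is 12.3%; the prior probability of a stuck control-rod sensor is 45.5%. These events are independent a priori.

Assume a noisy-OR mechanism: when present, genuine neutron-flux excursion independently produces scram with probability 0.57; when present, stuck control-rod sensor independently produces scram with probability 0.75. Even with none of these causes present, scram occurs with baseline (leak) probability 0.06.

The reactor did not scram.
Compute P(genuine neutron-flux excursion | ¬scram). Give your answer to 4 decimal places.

Under noisy-OR, P(scram | causes) = 1 − (1−0.06)·∏(1−qᵢ) over the active causes.
Weight on genuine neutron-flux excursion=true, given the evidence: 0.027096 + 0.005655 = 0.032751
Denominator P(¬scram): 0.94×0.877×0.545 + 0.235×0.877×0.455 + 0.4042×0.123×0.545 + 0.10105×0.123×0.455 = 0.575811
Posterior = 0.032751 / 0.575811 ≈ 0.0569

P(genuine neutron-flux excursion | ¬scram) ≈ 0.0569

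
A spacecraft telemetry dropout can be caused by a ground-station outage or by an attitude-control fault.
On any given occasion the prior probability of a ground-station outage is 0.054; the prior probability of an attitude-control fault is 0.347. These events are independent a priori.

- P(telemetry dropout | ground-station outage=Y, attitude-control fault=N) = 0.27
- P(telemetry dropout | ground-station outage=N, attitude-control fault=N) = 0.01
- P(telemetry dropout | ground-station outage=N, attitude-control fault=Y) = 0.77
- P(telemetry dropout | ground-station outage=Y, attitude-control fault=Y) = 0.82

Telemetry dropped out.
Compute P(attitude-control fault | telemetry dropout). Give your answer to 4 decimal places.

P(attitude-control fault | telemetry dropout) ≈ 0.9447

P(telemetry dropout) = 0.01*0.946*0.653 + 0.77*0.946*0.347 + 0.27*0.054*0.653 + 0.82*0.054*0.347 = 0.006177 + 0.252762 + 0.009521 + 0.015365 = 0.283825
The attitude-control fault-present share is 0.252762 + 0.015365 = 0.268127.
So P(attitude-control fault | telemetry dropout) = 0.268127/0.283825 ≈ 0.9447.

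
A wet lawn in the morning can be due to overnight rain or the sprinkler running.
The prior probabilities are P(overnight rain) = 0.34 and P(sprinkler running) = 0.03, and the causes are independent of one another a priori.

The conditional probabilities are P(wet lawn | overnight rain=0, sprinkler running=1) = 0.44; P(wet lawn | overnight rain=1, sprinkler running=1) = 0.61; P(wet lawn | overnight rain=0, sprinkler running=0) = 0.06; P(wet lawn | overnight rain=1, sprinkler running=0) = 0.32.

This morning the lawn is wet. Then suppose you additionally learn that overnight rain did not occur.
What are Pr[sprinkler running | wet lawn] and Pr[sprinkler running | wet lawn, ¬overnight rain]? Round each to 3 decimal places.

Pr[sprinkler running | wet lawn] ≈ 0.094; Pr[sprinkler running | wet lawn, ¬overnight rain] ≈ 0.185

Numerator (weight on configurations with sprinkler running): 0.008712 + 0.006222 = 0.014934
Normalizer over all consistent configurations: 0.06×0.66×0.97 + 0.44×0.66×0.03 + 0.32×0.34×0.97 + 0.61×0.34×0.03 = 0.158882
Posterior = 0.014934 / 0.158882 ≈ 0.094

Now also conditioning on overnight rain≠true:
Weight on sprinkler running=true, given the evidence: 0.44×0.03 = 0.013200
Denominator P(wet lawn | ¬overnight rain): 0.06×0.97 + 0.44×0.03 = 0.071400
P(sprinkler running | wet lawn, ¬overnight rain) = 0.013200/0.071400 ≈ 0.185
Ruling out overnight rain raises the posterior on sprinkler running — the flip side of explaining away.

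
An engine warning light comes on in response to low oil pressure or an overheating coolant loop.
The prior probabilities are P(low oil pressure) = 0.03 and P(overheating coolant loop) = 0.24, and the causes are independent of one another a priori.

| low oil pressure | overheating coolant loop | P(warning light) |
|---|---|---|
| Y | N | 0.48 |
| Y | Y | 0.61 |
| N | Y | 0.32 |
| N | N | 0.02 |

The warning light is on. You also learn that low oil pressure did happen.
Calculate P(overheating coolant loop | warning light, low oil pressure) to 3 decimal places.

P(warning light | low oil pressure) = 0.48*0.76 + 0.61*0.24 = 0.364800 + 0.146400 = 0.511200
The overheating coolant loop-present share is 0.61*0.24 = 0.146400.
Hence the posterior is 0.146400/0.511200 ≈ 0.286.

P(overheating coolant loop | warning light, low oil pressure) ≈ 0.286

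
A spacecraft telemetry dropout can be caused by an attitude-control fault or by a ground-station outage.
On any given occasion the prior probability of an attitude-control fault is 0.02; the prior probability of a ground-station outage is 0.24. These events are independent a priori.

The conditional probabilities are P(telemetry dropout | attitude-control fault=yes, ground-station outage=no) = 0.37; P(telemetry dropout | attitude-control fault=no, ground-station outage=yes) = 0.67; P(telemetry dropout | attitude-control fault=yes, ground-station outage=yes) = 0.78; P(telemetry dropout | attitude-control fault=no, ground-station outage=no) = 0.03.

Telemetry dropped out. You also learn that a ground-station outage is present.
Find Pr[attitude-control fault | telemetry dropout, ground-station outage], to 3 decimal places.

Pr[attitude-control fault | telemetry dropout, ground-station outage] ≈ 0.023

Sum P(telemetry dropout|·) weighted by the priors over both values of attitude-control fault:
  P(telemetry dropout | ground-station outage) = 0.67×0.98 + 0.78×0.02
        = 0.656600 + 0.015600 = 0.672200
Configurations with attitude-control fault contribute 0.015600, so
  P(attitude-control fault | telemetry dropout, ground-station outage) = 0.015600 / 0.672200 ≈ 0.023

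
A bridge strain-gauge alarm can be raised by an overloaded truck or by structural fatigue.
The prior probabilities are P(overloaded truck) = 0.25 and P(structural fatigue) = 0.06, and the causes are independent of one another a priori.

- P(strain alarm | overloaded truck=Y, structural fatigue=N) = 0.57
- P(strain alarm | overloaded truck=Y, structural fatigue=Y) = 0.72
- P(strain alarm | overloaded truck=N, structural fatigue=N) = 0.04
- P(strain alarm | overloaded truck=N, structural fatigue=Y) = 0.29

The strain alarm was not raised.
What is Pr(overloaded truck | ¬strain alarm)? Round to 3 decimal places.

P(¬strain alarm) = 0.96*0.75*0.94 + 0.71*0.75*0.06 + 0.43*0.25*0.94 + 0.28*0.25*0.06 = 0.676800 + 0.031950 + 0.101050 + 0.004200 = 0.814000
Restricting to configurations with overloaded truck present: 0.101050 + 0.004200 = 0.105250.
Hence the posterior is 0.105250/0.814000 ≈ 0.129.

Pr(overloaded truck | ¬strain alarm) ≈ 0.129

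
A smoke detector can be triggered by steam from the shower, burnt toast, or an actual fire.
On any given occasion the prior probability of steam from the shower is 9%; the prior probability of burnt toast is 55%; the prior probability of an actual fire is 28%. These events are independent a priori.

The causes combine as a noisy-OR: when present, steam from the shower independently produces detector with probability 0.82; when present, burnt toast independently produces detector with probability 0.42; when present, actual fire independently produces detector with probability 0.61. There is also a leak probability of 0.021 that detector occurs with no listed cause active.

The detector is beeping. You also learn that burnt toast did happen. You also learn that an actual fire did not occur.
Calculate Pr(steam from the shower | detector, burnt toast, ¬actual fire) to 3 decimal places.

Under noisy-OR, P(detector | causes) = 1 − (1−0.021)·∏(1−qᵢ) over the active causes.
P(detector | burnt toast, ¬actual fire) = 0.43218*0.91 + 0.897792*0.09 = 0.393284 + 0.080801 = 0.474085
Restricting to configurations with steam from the shower present: 0.897792*0.09 = 0.080801.
P(steam from the shower | detector, burnt toast, ¬actual fire) = 0.080801 / 0.474085 ≈ 0.170

Pr(steam from the shower | detector, burnt toast, ¬actual fire) ≈ 0.170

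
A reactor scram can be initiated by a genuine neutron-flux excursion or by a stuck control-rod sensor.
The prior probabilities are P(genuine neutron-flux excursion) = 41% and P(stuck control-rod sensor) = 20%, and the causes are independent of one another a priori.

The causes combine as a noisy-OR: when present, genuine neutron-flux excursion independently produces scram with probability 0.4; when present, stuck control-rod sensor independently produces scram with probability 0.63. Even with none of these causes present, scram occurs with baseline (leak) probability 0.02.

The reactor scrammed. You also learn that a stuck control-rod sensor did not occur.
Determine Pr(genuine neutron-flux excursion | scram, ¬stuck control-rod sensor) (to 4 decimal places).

Under noisy-OR, P(scram | causes) = 1 − (1−0.02)·∏(1−qᵢ) over the active causes.
Enumerate both values of genuine neutron-flux excursion and weight by the priors:
  P(scram | ¬stuck control-rod sensor) = 0.02·0.59 + 0.412·0.41
        = 0.011800 + 0.168920 = 0.180720
The terms with genuine neutron-flux excursion present sum to 0.168920, so
  P(genuine neutron-flux excursion | scram, ¬stuck control-rod sensor) = 0.168920 / 0.180720 ≈ 0.9347

Pr(genuine neutron-flux excursion | scram, ¬stuck control-rod sensor) ≈ 0.9347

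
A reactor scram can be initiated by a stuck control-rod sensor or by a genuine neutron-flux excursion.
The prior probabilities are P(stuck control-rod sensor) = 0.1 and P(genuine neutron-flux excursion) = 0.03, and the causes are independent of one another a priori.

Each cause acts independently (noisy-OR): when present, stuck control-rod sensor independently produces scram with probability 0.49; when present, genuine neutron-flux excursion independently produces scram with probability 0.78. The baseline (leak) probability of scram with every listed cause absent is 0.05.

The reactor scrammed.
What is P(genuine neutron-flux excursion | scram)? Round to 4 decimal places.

Under noisy-OR, P(scram | causes) = 1 − (1−0.05)·∏(1−qᵢ) over the active causes.
For the numerator, keep only genuine neutron-flux excursion=true terms: 0.021357 + 0.002680 = 0.024037
Normalizer over all consistent configurations: 0.05×0.9×0.97 + 0.791×0.9×0.03 + 0.5155×0.1×0.97 + 0.89341×0.1×0.03 = 0.117690
P(genuine neutron-flux excursion | scram) = 0.024037/0.117690 ≈ 0.2042

P(genuine neutron-flux excursion | scram) ≈ 0.2042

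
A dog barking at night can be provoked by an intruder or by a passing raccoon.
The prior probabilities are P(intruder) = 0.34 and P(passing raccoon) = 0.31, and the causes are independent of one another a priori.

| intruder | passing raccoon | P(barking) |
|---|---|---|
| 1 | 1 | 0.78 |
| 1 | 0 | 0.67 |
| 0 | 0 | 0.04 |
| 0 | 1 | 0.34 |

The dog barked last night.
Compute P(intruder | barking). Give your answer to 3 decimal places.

P(intruder | barking) ≈ 0.732

P(barking) = 0.04×0.66×0.69 + 0.34×0.66×0.31 + 0.67×0.34×0.69 + 0.78×0.34×0.31 = 0.018216 + 0.069564 + 0.157182 + 0.082212 = 0.327174
Of this, 0.239394 comes from 0.157182 + 0.082212 (the intruder=true cases).
Hence the posterior is 0.239394/0.327174 ≈ 0.732.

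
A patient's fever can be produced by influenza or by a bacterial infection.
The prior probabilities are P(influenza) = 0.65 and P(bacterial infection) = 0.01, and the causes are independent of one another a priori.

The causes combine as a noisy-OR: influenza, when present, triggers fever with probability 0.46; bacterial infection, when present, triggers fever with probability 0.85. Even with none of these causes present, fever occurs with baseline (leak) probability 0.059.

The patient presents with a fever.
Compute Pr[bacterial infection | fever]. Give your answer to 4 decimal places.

Pr[bacterial infection | fever] ≈ 0.0260

Under noisy-OR, P(fever | causes) = 1 − (1−0.059)·∏(1−qᵢ) over the active causes.
P(fever) = 0.059*0.35*0.99 + 0.85885*0.35*0.01 + 0.49186*0.65*0.99 + 0.923779*0.65*0.01 = 0.020443 + 0.003006 + 0.316512 + 0.006005 = 0.345966
Of this, 0.009011 comes from 0.003006 + 0.006005 (the bacterial infection=true cases).
So P(bacterial infection | fever) = 0.009011/0.345966 ≈ 0.0260.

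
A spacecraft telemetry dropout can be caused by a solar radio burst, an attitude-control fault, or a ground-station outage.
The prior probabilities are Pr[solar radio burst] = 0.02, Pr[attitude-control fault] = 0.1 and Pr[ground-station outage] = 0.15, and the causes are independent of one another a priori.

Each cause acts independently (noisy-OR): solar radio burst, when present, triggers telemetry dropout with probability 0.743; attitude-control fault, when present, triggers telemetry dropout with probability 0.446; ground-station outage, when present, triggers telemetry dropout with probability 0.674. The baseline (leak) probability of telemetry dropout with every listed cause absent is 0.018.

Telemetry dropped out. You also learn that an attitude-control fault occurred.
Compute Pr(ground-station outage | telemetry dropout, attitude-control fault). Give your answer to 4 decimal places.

Under noisy-OR, P(telemetry dropout | causes) = 1 − (1−0.018)·∏(1−qᵢ) over the active causes.
Numerator (weight on configurations with ground-station outage): 0.120929 + 0.002863 = 0.123792
The normalizing constant is 0.455972·0.98·0.85 + 0.822647·0.98·0.15 + 0.860185·0.02·0.85 + 0.95442·0.02·0.15 = 0.518240
P(ground-station outage | telemetry dropout, attitude-control fault) = 0.123792/0.518240 ≈ 0.2389

Pr(ground-station outage | telemetry dropout, attitude-control fault) ≈ 0.2389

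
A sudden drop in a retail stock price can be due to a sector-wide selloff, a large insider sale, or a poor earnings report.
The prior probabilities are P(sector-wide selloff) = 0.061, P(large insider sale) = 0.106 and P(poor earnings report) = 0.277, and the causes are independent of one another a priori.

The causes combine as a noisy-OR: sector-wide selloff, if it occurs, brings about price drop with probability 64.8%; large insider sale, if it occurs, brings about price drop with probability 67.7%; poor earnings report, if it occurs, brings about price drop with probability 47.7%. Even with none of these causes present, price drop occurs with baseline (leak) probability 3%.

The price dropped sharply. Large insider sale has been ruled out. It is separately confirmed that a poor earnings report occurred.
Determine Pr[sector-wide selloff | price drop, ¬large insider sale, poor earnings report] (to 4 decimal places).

Under noisy-OR, P(price drop | causes) = 1 − (1−0.03)·∏(1−qᵢ) over the active causes.
By total probability over both values of sector-wide selloff:
  P(price drop | ¬large insider sale, poor earnings report) = 0.49269×0.939 + 0.821427×0.061
        = 0.462636 + 0.050107 = 0.512743
Configurations with sector-wide selloff contribute 0.050107, so
  P(sector-wide selloff | price drop, ¬large insider sale, poor earnings report) = 0.050107 / 0.512743 ≈ 0.0977

Pr[sector-wide selloff | price drop, ¬large insider sale, poor earnings report] ≈ 0.0977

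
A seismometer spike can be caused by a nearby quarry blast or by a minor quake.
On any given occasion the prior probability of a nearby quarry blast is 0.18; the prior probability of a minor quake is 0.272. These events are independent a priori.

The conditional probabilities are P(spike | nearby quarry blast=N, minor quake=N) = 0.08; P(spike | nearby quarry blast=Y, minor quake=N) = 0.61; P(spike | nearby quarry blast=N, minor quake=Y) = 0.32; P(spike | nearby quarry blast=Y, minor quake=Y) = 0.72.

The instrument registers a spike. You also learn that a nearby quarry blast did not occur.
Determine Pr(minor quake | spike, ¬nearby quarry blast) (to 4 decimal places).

For the numerator, keep only minor quake=true terms: 0.32*0.272 = 0.087040
The normalizing constant is 0.08*0.728 + 0.32*0.272 = 0.145280
Posterior = 0.087040 / 0.145280 ≈ 0.5991

Pr(minor quake | spike, ¬nearby quarry blast) ≈ 0.5991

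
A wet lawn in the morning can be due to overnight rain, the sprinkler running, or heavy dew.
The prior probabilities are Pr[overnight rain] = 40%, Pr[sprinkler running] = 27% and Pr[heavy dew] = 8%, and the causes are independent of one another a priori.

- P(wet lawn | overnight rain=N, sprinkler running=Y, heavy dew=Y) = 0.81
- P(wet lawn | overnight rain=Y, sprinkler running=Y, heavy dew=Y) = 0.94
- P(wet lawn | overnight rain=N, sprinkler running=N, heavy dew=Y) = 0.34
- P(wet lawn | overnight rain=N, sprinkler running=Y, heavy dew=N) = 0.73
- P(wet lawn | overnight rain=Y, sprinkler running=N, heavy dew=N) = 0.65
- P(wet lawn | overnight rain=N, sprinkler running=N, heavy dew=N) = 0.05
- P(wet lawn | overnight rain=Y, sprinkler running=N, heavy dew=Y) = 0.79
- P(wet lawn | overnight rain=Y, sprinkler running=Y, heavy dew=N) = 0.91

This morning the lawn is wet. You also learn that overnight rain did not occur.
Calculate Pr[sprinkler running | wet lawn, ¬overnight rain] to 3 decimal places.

P(wet lawn | ¬overnight rain) = 0.05×0.73×0.92 + 0.34×0.73×0.08 + 0.73×0.27×0.92 + 0.81×0.27×0.08 = 0.033580 + 0.019856 + 0.181332 + 0.017496 = 0.252264
Of this, 0.198828 comes from 0.181332 + 0.017496 (the sprinkler running=true cases).
P(sprinkler running | wet lawn, ¬overnight rain) = 0.198828 / 0.252264 ≈ 0.788

Pr[sprinkler running | wet lawn, ¬overnight rain] ≈ 0.788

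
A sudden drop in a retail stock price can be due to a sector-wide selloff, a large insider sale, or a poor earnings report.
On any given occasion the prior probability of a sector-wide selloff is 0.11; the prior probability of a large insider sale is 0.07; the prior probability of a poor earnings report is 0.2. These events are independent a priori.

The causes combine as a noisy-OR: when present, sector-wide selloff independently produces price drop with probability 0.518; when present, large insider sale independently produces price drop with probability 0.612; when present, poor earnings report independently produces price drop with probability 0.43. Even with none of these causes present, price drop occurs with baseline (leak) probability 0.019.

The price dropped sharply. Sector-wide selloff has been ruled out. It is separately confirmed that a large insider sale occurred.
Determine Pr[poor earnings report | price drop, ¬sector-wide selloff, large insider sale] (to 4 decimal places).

Under noisy-OR, P(price drop | causes) = 1 − (1−0.019)·∏(1−qᵢ) over the active causes.
P(price drop | ¬sector-wide selloff, large insider sale) = 0.619372·0.8 + 0.783042·0.2 = 0.495498 + 0.156608 = 0.652106
Restricting to configurations with poor earnings report present: 0.783042·0.2 = 0.156608.
So P(poor earnings report | price drop, ¬sector-wide selloff, large insider sale) = 0.156608/0.652106 ≈ 0.2402.

Pr[poor earnings report | price drop, ¬sector-wide selloff, large insider sale] ≈ 0.2402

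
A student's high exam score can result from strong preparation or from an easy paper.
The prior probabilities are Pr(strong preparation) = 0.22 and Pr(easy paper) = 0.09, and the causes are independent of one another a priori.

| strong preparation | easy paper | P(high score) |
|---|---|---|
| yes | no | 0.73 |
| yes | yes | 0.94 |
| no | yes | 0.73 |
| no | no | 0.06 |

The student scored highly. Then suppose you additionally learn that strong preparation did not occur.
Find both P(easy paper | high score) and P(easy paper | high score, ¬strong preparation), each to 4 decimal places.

P(high score) = 0.06×0.78×0.91 + 0.73×0.78×0.09 + 0.73×0.22×0.91 + 0.94×0.22×0.09 = 0.042588 + 0.051246 + 0.146146 + 0.018612 = 0.258592
The easy paper-present share is 0.051246 + 0.018612 = 0.069858.
So P(easy paper | high score) = 0.069858/0.258592 ≈ 0.2701.

Now also conditioning on strong preparation≠true:
P(high score | ¬strong preparation) = 0.06·0.91 + 0.73·0.09 = 0.054600 + 0.065700 = 0.120300
Restricting to configurations with easy paper present: 0.73·0.09 = 0.065700.
So P(easy paper | high score, ¬strong preparation) = 0.065700/0.120300 ≈ 0.5461.
Ruling out strong preparation raises the posterior on easy paper — the flip side of explaining away.

P(easy paper | high score) ≈ 0.2701; P(easy paper | high score, ¬strong preparation) ≈ 0.5461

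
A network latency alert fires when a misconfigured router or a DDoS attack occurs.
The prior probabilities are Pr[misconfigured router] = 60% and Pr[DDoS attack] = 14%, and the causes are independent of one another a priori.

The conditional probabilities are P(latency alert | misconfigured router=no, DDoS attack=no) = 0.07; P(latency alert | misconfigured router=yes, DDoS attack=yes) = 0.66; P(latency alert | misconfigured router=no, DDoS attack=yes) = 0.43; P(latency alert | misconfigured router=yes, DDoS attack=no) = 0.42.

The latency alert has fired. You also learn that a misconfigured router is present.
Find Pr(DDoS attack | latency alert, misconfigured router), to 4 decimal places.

P(latency alert | misconfigured router) = 0.42·0.86 + 0.66·0.14 = 0.361200 + 0.092400 = 0.453600
The DDoS attack-present share is 0.66·0.14 = 0.092400.
P(DDoS attack | latency alert, misconfigured router) = 0.092400 / 0.453600 ≈ 0.2037

Pr(DDoS attack | latency alert, misconfigured router) ≈ 0.2037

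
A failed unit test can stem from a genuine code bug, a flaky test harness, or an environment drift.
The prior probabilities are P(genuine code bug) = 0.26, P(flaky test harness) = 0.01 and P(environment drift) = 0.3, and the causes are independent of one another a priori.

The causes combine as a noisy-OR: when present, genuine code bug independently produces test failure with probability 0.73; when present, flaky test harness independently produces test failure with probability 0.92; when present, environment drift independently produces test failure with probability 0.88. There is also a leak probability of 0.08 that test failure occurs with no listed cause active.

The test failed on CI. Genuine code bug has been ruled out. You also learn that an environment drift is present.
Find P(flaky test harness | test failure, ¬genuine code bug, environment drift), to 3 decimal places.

P(flaky test harness | test failure, ¬genuine code bug, environment drift) ≈ 0.011

Under noisy-OR, P(test failure | causes) = 1 − (1−0.08)·∏(1−qᵢ) over the active causes.
P(test failure | ¬genuine code bug, environment drift) = 0.8896·0.99 + 0.991168·0.01 = 0.880704 + 0.009912 = 0.890616
Restricting to configurations with flaky test harness present: 0.991168·0.01 = 0.009912.
So P(flaky test harness | test failure, ¬genuine code bug, environment drift) = 0.009912/0.890616 ≈ 0.011.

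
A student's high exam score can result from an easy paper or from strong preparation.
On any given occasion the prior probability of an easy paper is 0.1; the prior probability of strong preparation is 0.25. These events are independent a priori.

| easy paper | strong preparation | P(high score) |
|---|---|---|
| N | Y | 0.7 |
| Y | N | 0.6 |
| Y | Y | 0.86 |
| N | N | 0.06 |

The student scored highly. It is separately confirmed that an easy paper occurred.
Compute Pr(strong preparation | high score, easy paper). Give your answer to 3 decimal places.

Numerator (weight on configurations with strong preparation): 0.86·0.25 = 0.215000
Normalizer over all consistent configurations: 0.6·0.75 + 0.86·0.25 = 0.665000
P(strong preparation | high score, easy paper) = 0.215000/0.665000 ≈ 0.323

Pr(strong preparation | high score, easy paper) ≈ 0.323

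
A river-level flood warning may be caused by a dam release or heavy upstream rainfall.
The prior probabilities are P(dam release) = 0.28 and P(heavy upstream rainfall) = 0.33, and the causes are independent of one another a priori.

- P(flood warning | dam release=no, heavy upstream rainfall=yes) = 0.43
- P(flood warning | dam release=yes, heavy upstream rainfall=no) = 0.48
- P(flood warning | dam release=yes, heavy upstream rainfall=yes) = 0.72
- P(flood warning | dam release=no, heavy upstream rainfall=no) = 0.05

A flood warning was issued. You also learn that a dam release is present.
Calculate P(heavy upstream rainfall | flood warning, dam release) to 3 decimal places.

Sum P(flood warning|·) weighted by the priors over both values of heavy upstream rainfall:
  P(flood warning | dam release) = 0.48·0.67 + 0.72·0.33
        = 0.321600 + 0.237600 = 0.559200
Configurations with heavy upstream rainfall contribute 0.237600, so
  P(heavy upstream rainfall | flood warning, dam release) = 0.237600 / 0.559200 ≈ 0.425

P(heavy upstream rainfall | flood warning, dam release) ≈ 0.425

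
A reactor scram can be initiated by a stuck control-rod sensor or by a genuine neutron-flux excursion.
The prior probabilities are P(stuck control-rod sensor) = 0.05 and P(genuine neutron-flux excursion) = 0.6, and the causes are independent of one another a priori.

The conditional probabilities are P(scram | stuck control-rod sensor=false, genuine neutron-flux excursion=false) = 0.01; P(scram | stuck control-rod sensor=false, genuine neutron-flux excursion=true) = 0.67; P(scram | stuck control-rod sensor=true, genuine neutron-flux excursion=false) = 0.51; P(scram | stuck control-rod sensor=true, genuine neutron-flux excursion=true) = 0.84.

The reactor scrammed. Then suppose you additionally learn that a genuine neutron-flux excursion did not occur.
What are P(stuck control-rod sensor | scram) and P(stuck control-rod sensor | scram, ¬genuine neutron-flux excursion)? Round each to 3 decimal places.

Sum P(scram|·) weighted by the priors over the 4 (stuck control-rod sensor, genuine neutron-flux excursion) configurations:
  P(scram) = 0.01·0.95·0.4 + 0.67·0.95·0.6 + 0.51·0.05·0.4 + 0.84·0.05·0.6
        = 0.003800 + 0.381900 + 0.010200 + 0.025200 = 0.421100
Keeping only the stuck control-rod sensor-present terms gives 0.035400, so
  P(stuck control-rod sensor | scram) = 0.035400 / 0.421100 ≈ 0.084

With the extra evidence:
By total probability over both values of stuck control-rod sensor:
  P(scram | ¬genuine neutron-flux excursion) = 0.01*0.95 + 0.51*0.05
        = 0.009500 + 0.025500 = 0.035000
The terms with stuck control-rod sensor present sum to 0.025500, so
  P(stuck control-rod sensor | scram, ¬genuine neutron-flux excursion) = 0.025500 / 0.035000 ≈ 0.729

P(stuck control-rod sensor | scram) ≈ 0.084; P(stuck control-rod sensor | scram, ¬genuine neutron-flux excursion) ≈ 0.729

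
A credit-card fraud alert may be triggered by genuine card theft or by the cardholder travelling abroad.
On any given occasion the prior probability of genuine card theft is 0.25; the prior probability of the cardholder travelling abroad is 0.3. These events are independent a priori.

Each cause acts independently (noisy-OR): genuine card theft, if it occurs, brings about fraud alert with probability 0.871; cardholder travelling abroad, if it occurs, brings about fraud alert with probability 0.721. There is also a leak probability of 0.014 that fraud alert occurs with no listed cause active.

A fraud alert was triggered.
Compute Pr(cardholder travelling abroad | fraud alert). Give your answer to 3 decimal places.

Under noisy-OR, P(fraud alert | causes) = 1 − (1−0.014)·∏(1−qᵢ) over the active causes.
P(fraud alert) = 0.014·0.75·0.7 + 0.724906·0.75·0.3 + 0.872806·0.25·0.7 + 0.964513·0.25·0.3 = 0.007350 + 0.163104 + 0.152741 + 0.072338 = 0.395533
Restricting to configurations with cardholder travelling abroad present: 0.163104 + 0.072338 = 0.235442.
Hence the posterior is 0.235442/0.395533 ≈ 0.595.

Pr(cardholder travelling abroad | fraud alert) ≈ 0.595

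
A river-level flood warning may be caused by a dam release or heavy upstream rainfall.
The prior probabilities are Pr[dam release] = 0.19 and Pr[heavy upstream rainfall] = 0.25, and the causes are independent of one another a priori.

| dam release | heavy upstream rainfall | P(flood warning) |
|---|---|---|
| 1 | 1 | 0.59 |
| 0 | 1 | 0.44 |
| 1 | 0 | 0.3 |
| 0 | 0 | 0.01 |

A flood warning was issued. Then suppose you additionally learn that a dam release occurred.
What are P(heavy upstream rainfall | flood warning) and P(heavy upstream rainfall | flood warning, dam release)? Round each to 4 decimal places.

P(flood warning) = 0.01*0.81*0.75 + 0.44*0.81*0.25 + 0.3*0.19*0.75 + 0.59*0.19*0.25 = 0.006075 + 0.089100 + 0.042750 + 0.028025 = 0.165950
Of this, 0.117125 comes from 0.089100 + 0.028025 (the heavy upstream rainfall=true cases).
Hence the posterior is 0.117125/0.165950 ≈ 0.7058.

Now also conditioning on dam release=true:
Enumerate both values of heavy upstream rainfall and weight by the priors:
  P(flood warning | dam release) = 0.3*0.75 + 0.59*0.25
        = 0.225000 + 0.147500 = 0.372500
Configurations with heavy upstream rainfall contribute 0.147500, so
  P(heavy upstream rainfall | flood warning, dam release) = 0.147500 / 0.372500 ≈ 0.3960

P(heavy upstream rainfall | flood warning) ≈ 0.7058; P(heavy upstream rainfall | flood warning, dam release) ≈ 0.3960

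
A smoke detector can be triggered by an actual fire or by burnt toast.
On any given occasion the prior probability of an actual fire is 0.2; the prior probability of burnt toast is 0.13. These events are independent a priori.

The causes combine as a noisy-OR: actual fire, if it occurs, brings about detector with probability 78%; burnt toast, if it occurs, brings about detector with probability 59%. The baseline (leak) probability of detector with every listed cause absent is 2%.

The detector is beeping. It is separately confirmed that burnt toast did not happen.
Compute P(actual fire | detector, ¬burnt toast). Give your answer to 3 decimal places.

Under noisy-OR, P(detector | causes) = 1 − (1−0.02)·∏(1−qᵢ) over the active causes.
Sum P(detector|·) weighted by the priors over both values of actual fire:
  P(detector | ¬burnt toast) = 0.02*0.8 + 0.7844*0.2
        = 0.016000 + 0.156880 = 0.172880
The terms with actual fire present sum to 0.156880, so
  P(actual fire | detector, ¬burnt toast) = 0.156880 / 0.172880 ≈ 0.907

P(actual fire | detector, ¬burnt toast) ≈ 0.907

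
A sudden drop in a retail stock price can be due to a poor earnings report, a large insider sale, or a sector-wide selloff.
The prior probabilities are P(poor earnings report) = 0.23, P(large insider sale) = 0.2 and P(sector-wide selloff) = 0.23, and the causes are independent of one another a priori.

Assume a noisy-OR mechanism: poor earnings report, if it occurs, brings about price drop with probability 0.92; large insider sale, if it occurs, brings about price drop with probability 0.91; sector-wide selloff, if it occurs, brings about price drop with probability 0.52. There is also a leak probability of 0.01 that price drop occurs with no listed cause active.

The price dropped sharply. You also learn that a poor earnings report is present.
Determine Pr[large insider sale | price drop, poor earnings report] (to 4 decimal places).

Pr[large insider sale | price drop, poor earnings report] ≈ 0.2108

Under noisy-OR, P(price drop | causes) = 1 − (1−0.01)·∏(1−qᵢ) over the active causes.
Weight on large insider sale=true, given the evidence: 0.152902 + 0.045843 = 0.198745
Normalizer over all consistent configurations: 0.9208*0.8*0.77 + 0.961984*0.8*0.23 + 0.992872*0.2*0.77 + 0.996579*0.2*0.23 = 0.942963
Posterior = 0.198745 / 0.942963 ≈ 0.2108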